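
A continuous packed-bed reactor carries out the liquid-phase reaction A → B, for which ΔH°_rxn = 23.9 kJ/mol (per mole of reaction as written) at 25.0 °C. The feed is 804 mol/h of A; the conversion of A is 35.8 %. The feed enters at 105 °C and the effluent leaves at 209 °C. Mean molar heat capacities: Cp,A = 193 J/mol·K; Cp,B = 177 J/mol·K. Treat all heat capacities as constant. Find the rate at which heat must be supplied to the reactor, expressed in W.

Q_in = 6160 W

Extent of reaction ξ = 0.358 × 804 = 287.83 mol/h
Reaction term: ξ·ΔH°_rxn = 287.83 × 23.9 = 6879.2 kJ/h
Sensible, feed 105→25 °C: -12414 kJ/h
Outlet flows (mol/h): A 516.17, B 287.83
Sensible, products 25→209 °C: 27704 kJ/h
Q = ΔH = 22170 kJ/h = 6.1582 kW
Heat supplied = 6158.2 W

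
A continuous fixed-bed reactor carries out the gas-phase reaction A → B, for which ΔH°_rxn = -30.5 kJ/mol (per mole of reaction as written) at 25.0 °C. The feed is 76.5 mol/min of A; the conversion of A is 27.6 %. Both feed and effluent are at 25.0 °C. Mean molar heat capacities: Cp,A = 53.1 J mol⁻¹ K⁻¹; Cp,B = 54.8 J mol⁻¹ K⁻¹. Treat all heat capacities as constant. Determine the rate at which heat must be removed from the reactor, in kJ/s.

Extent of reaction ξ = 0.276 × 76.5 = 21.114 mol/min
Reaction term: ξ·ΔH°_rxn = 21.114 × -30.5 = -643.98 kJ/min
Q = ΔH = -643.98 kJ/min = -10.733 kW
Heat removed = 10.733 kJ/s

Q_out = 10.7 kJ/s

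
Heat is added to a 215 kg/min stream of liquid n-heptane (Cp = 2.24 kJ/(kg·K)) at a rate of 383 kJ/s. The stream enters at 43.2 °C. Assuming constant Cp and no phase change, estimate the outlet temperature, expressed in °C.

Q = 383 kJ/s = 22980 kJ/min
ΔT = Q/(ṁ·Cp) = 22980/(215×2.24) = 47.716 K
T_out = 43.2 + 47.716 = 90.916 °C

T_out = 90.9 °C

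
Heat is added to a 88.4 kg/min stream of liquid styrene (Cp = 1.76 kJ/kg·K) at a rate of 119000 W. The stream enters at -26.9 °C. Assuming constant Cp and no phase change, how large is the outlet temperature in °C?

Q = 119000 W = 7140 kJ/min
ΔT = Q/(ṁ·Cp) = 7140/(88.4×1.76) = 45.892 K
T_out = -26.9 + 45.892 = 18.992 °C

T_out = 19.0 °C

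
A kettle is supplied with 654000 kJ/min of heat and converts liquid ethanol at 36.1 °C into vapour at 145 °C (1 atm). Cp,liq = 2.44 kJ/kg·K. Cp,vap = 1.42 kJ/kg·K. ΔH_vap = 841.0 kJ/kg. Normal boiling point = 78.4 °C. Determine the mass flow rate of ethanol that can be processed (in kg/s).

ṁ = 10.5 kg/s

Δh = 2.44×(78.4−36.1) + 841.0 + 1.42×(145−78.4) = 1038.8 kJ/kg
Q = 654000 kJ/min = 10900 kJ/s = 10900 kJ/s
ṁ = Q/Δh = 10900 / 1038.8 = 10.493 kg/s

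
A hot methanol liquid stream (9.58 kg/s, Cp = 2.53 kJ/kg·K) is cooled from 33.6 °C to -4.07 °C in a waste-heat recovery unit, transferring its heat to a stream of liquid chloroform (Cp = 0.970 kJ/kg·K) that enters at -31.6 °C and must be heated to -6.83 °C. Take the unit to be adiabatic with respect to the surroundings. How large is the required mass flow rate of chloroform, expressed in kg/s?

Heat released by hot stream: Q = 9.58 × 2.53 × (33.6 − -4.07) = 913.02 kJ/s
Energy balance on cold side (adiabatic exchanger): Q = ṁ_c·Cp_c·(T_c,out − T_c,in)
ṁ_c = 913.02 / [0.970 × (-6.83 − -31.6)] = 38 kg/s

ṁ_c = 38.0 kg/s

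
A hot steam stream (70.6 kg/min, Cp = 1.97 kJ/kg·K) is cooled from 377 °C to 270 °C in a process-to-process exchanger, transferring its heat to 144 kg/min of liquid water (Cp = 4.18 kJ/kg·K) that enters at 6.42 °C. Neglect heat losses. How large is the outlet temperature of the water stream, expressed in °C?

T_c,out = 31.1 °C

Heat released by hot stream: Q = 70.6 × 1.97 × (377 − 270) = 14882 kJ/min
Energy balance on cold side (adiabatic exchanger): Q = ṁ_c·Cp_c·(T_c,out − T_c,in)
T_c,out = 6.42 + 14882/(144 × 4.18) = 31.144 °C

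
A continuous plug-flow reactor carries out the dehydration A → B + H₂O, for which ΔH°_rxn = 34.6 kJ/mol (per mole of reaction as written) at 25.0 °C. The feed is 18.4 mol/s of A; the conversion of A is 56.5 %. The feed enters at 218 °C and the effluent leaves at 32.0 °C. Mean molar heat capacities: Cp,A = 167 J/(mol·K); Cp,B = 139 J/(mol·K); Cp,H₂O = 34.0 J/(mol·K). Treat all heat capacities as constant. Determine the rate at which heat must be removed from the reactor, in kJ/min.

Q_out = 12700 kJ/min

Extent of reaction ξ = 0.565 × 18.4 = 10.396 mol/s
Reaction term: ξ·ΔH°_rxn = 10.396 × 34.6 = 359.7 kJ/s
Sensible, feed 218→25 °C: -593.05 kJ/s
Outlet flows (mol/s): A 8.004, B 10.396, H₂O 10.396
Sensible, products 25→32.0 °C: 21.946 kJ/s
Q = ΔH = -211.4 kJ/s = -211.4 kW
Heat removed = 12684 kJ/min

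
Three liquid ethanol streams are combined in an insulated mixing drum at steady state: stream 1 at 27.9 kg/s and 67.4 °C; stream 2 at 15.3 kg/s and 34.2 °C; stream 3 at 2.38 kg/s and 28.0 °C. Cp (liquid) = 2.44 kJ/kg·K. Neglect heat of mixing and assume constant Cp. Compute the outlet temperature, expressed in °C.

Adiabatic, steady state ⇒ Σ ṁᵢCp,ᵢ(T_out − Tᵢ) = 0
Σ ṁᵢCp,ᵢTᵢ = 27.9×2.44×67.4 + 15.3×2.44×34.2 + 2.38×2.44×28.0 = 6027.7
Σ ṁᵢCp,ᵢ = 27.9×2.44 + 15.3×2.44 + 2.38×2.44 = 111.22
T_out = 6027.7 / 111.22 = 54.198 °C

T_out = 54.2 °C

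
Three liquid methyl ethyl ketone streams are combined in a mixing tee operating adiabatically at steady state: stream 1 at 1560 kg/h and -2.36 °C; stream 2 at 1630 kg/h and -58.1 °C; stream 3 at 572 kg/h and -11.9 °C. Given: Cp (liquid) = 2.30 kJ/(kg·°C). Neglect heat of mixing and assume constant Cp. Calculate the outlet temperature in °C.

Adiabatic, steady state ⇒ Σ ṁᵢCp,ᵢ(T_out − Tᵢ) = 0
T_out = Σ ṁᵢCp,ᵢTᵢ / Σ ṁᵢCp,ᵢ
      = -241940 / 8652.6 = -27.962 °C

T_out = -28.0 °C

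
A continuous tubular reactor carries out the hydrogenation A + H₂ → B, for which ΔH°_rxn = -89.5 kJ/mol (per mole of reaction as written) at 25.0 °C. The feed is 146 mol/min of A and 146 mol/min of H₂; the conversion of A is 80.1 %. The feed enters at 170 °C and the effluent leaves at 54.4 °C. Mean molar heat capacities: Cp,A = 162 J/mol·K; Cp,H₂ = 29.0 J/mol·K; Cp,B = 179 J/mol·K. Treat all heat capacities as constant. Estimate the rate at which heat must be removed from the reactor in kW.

Extent of reaction ξ = 0.801 × 146 = 116.95 mol/min
Reaction term: ξ·ΔH°_rxn = 116.95 × -89.5 = -10467 kJ/min
Sensible, feed 170→25 °C: -4043.5 kJ/min
Outlet flows (mol/min): A 29.054, H₂ 29.054, B 116.95
Sensible, products 25→54.4 °C: 778.59 kJ/min
Q = ΔH = -13732 kJ/min = -228.86 kW
Heat removed = 228.86 kW

Q_out = 229 kW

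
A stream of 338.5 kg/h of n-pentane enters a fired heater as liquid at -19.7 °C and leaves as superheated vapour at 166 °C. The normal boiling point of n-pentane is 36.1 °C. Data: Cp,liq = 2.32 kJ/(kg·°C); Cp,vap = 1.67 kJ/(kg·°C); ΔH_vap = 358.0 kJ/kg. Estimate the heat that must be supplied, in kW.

Q = 66.2 kW

liquid -19.7→36.1 °C: 129.46 kJ/kg
vaporisation at 36.1 °C: 358 kJ/kg
vapour 36.1→166 °C: 216.93 kJ/kg
Δh = 129.46 + 358 + 216.93 = 704.39 kJ/kg
Q = ṁ·Δh = 338.5 kg/h × 704.39 kJ/kg = 238440 kJ/h
|Q| = 66.232 kW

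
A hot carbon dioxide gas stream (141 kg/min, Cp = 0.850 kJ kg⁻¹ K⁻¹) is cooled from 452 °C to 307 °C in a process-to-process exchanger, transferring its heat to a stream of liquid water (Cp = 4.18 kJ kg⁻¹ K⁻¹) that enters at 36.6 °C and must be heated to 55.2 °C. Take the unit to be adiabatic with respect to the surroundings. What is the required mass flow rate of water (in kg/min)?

ṁ_c = 224 kg/min

Heat released by hot stream: Q = 141 × 0.850 × (452 − 307) = 17378 kJ/min
Energy balance on cold side (adiabatic exchanger): Q = ṁ_c·Cp_c·(T_c,out − T_c,in)
ṁ_c = 17378 / [4.18 × (55.2 − 36.6)] = 223.52 kg/min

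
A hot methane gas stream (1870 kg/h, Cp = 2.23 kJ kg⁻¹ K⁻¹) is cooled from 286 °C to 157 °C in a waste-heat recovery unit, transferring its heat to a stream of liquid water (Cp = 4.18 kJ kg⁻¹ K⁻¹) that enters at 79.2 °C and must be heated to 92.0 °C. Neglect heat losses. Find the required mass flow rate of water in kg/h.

Heat released by hot stream: Q = 1870 × 2.23 × (286 − 157) = 537940 kJ/h
Energy balance on cold side (adiabatic exchanger): Q = ṁ_c·Cp_c·(T_c,out − T_c,in)
ṁ_c = 537940 / [4.18 × (92.0 − 79.2)] = 10054 kg/h

ṁ_c = 10100 kg/h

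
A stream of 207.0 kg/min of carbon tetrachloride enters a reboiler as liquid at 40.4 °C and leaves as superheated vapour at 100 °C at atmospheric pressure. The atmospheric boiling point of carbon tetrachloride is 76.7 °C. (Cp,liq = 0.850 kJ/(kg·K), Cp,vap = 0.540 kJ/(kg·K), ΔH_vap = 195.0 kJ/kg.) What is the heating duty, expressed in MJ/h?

Q = 2960 MJ/h

liquid 40.4→76.7 °C: 30.855 kJ/kg
vaporisation at 76.7 °C: 195 kJ/kg
vapour 76.7→100 °C: 12.582 kJ/kg
Δh = 30.855 + 195 + 12.582 = 238.44 kJ/kg
Q = ṁ·Δh = 207.0 kg/min × 238.44 kJ/kg = 49356 kJ/min
|Q| = 822.61 kW = 2961.4 MJ/h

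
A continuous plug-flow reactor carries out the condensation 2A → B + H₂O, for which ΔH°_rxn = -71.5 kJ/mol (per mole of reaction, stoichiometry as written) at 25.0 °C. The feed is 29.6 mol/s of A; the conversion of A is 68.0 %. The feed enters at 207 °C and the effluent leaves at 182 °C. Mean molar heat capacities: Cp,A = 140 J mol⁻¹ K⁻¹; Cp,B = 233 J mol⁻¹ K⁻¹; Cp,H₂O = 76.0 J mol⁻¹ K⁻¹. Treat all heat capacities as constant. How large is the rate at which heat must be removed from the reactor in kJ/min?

Extent of reaction ξ = 0.680 × 29.6 / 2 = 10.064 mol/s
Reaction term: ξ·ΔH°_rxn = 10.064 × -71.5 = -719.58 kJ/s
Sensible, feed 207→25 °C: -754.21 kJ/s
Outlet flows (mol/s): A 9.472, B 10.064, H₂O 10.064
Sensible, products 25→182 °C: 696.43 kJ/s
Q = ΔH = -777.35 kJ/s = -777.35 kW
Heat removed = 46641 kJ/min

Q_out = 46600 kJ/min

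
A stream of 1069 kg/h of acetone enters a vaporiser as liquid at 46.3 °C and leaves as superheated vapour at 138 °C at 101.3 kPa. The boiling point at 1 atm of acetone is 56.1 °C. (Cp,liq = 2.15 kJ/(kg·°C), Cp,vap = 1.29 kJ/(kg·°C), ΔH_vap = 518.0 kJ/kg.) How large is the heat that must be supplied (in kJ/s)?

Q = 191 kJ/s

liquid 46.3→56.1 °C: 21.07 kJ/kg
vaporisation at 56.1 °C: 518 kJ/kg
vapour 56.1→138 °C: 105.65 kJ/kg
Δh = 21.07 + 518 + 105.65 = 644.72 kJ/kg
Q = ṁ·Δh = 1069 kg/h × 644.72 kJ/kg = 689210 kJ/h
|Q| = 191.45 kW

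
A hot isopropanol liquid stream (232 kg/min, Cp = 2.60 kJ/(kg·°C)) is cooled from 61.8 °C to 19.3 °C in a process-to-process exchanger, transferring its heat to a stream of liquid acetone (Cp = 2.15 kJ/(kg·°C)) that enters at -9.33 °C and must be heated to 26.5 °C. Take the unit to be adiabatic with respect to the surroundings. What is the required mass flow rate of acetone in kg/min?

Heat released by hot stream: Q = 232 × 2.60 × (61.8 − 19.3) = 25636 kJ/min
Energy balance on cold side (adiabatic exchanger): Q = ṁ_c·Cp_c·(T_c,out − T_c,in)
ṁ_c = 25636 / [2.15 × (26.5 − -9.33)] = 332.79 kg/min

ṁ_c = 333 kg/min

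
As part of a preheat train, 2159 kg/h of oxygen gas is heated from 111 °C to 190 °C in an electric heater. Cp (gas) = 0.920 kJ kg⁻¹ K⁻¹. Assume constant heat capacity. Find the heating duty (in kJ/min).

Q = 2620 kJ/min

Q = ṁ·Cp·ΔT = 2159 × 0.920 × (190 − 111) = 156920 kJ/h
Converting: 156920 / 3600 s = 43.588 kW
Heating duty = 2615.3 kJ/min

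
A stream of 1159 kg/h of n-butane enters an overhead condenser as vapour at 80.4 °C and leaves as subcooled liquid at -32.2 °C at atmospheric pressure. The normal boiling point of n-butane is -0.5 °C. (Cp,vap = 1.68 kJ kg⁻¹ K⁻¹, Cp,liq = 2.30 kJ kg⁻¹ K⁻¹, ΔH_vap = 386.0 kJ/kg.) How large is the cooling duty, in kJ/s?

vapour 80.4→-0.5 °C: -135.91 kJ/kg
condensation at -0.5 °C: -386 kJ/kg
liquid -0.5→-32.2 °C: -72.91 kJ/kg
Δh = -135.91 + -386 + -72.91 = -594.82 kJ/kg
Q = ṁ·Δh = 1159 kg/h × -594.82 kJ/kg = -689400 kJ/h
|Q| = 191.5 kW

Q_c = 191 kJ/s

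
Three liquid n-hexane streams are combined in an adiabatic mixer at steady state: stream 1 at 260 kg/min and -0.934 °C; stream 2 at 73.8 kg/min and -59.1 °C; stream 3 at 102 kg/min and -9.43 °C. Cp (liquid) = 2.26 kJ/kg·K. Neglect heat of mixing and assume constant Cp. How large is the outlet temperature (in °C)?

Adiabatic, steady state ⇒ Σ ṁᵢCp,ᵢ(T_out − Tᵢ) = 0
T_out = Σ ṁᵢCp,ᵢTᵢ / Σ ṁᵢCp,ᵢ
      = -12580 / 984.91 = -12.773 °C

T_out = -12.8 °C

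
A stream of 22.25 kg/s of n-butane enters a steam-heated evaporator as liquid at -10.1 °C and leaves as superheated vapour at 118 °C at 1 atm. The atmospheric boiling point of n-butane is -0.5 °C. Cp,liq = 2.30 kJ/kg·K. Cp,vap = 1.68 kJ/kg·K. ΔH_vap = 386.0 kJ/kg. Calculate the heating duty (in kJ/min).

Q = 811000 kJ/min

liquid -10.1→-0.5 °C: 22.08 kJ/kg
vaporisation at -0.5 °C: 386 kJ/kg
vapour -0.5→118 °C: 199.08 kJ/kg
Δh = 22.08 + 386 + 199.08 = 607.16 kJ/kg
Q = ṁ·Δh = 22.25 kg/s × 607.16 kJ/kg = 13509 kJ/s
|Q| = 13509 kW = 810560 kJ/min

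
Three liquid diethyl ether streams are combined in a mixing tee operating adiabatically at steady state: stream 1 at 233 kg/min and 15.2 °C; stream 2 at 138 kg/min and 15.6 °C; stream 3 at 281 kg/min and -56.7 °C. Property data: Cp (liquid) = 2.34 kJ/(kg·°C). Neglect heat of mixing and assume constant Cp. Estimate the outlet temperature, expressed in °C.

Adiabatic, steady state ⇒ Σ ṁᵢCp,ᵢ(T_out − Tᵢ) = 0
T_out = Σ ṁᵢCp,ᵢTᵢ / Σ ṁᵢCp,ᵢ
      = -23958 / 1525.7 = -15.703 °C

T_out = -15.7 °C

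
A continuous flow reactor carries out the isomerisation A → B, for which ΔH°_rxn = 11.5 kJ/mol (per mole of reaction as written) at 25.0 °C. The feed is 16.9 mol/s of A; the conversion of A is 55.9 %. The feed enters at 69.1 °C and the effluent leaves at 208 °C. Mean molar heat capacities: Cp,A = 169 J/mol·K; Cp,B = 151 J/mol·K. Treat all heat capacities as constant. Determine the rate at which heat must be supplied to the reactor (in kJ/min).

Q_in = 28500 kJ/min

Extent of reaction ξ = 0.559 × 16.9 = 9.4471 mol/s
Reaction term: ξ·ΔH°_rxn = 9.4471 × 11.5 = 108.64 kJ/s
Sensible, feed 69.1→25 °C: -125.95 kJ/s
Outlet flows (mol/s): A 7.4529, B 9.4471
Sensible, products 25→208 °C: 491.55 kJ/s
Q = ΔH = 474.24 kJ/s = 474.24 kW
Heat supplied = 28454 kJ/min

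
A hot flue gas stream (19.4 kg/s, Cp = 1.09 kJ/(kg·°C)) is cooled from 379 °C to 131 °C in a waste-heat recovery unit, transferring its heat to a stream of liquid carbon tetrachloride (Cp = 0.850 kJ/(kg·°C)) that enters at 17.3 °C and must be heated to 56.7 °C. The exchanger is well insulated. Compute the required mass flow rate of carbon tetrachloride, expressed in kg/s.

Heat released by hot stream: Q = 19.4 × 1.09 × (379 − 131) = 5244.2 kJ/s
Energy balance on cold side (adiabatic exchanger): Q = ṁ_c·Cp_c·(T_c,out − T_c,in)
ṁ_c = 5244.2 / [0.850 × (56.7 − 17.3)] = 156.59 kg/s

ṁ_c = 157 kg/s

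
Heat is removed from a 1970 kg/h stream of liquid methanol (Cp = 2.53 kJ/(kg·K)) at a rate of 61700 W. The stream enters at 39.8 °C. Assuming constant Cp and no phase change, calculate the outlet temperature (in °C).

T_out = -4.77 °C

Q = 61700 W = 222120 kJ/h
ΔT = Q/(ṁ·Cp) = 222120/(1970×2.53) = 44.566 K
T_out = 39.8 − 44.566 = -4.7657 °C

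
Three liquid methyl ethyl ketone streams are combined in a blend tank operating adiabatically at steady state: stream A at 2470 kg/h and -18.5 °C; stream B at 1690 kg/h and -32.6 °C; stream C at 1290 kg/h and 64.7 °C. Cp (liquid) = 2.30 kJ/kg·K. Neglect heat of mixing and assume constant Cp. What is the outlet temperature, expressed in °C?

T_out = -3.18 °C

Adiabatic, steady state ⇒ Σ ṁᵢCp,ᵢ(T_out − Tᵢ) = 0
Σ ṁᵢCp,ᵢTᵢ = 2470×2.30×-18.5 + 1690×2.30×-32.6 + 1290×2.30×64.7 = -39850
Σ ṁᵢCp,ᵢ = 2470×2.30 + 1690×2.30 + 1290×2.30 = 12535
T_out = -39850 / 12535 = -3.1791 °C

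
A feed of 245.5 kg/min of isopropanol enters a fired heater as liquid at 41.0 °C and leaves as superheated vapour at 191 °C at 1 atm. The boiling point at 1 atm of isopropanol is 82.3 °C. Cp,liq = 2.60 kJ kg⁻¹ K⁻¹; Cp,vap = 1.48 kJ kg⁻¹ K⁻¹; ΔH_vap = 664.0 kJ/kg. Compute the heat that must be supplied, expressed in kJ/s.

Q = 3810 kJ/s

liquid 41.0→82.3 °C: 107.38 kJ/kg
vaporisation at 82.3 °C: 664 kJ/kg
vapour 82.3→191 °C: 160.88 kJ/kg
Δh = 107.38 + 664 + 160.88 = 932.26 kJ/kg
Q = ṁ·Δh = 245.5 kg/min × 932.26 kJ/kg = 228870 kJ/min
|Q| = 3814.5 kW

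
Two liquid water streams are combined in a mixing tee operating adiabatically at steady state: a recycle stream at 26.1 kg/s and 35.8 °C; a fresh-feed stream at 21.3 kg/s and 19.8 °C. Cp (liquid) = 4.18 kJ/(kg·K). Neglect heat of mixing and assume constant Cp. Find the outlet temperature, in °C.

Energy balance with Q = 0: Σ ṁᵢCp,ᵢ(T_out − Tᵢ) = 0
Σ ṁᵢCp,ᵢTᵢ = 26.1×4.18×35.8 + 21.3×4.18×19.8 = 5668.6
Σ ṁᵢCp,ᵢ = 26.1×4.18 + 21.3×4.18 = 198.13
T_out = 5668.6 / 198.13 = 28.61 °C

T_out = 28.6 °C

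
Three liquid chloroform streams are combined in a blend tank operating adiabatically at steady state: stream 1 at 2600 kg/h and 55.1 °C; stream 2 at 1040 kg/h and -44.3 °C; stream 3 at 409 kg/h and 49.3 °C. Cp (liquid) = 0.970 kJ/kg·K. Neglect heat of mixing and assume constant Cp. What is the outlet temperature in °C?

Energy balance with Q = 0: Σ ṁᵢCp,ᵢ(T_out − Tᵢ) = 0
T_out = Σ ṁᵢCp,ᵢTᵢ / Σ ṁᵢCp,ᵢ
      = 113830 / 3927.5 = 28.983 °C

T_out = 29.0 °C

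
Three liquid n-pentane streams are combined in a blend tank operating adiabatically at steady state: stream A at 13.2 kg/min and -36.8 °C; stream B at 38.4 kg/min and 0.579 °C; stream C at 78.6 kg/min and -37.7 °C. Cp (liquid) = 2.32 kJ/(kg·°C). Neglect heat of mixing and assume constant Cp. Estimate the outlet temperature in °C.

T_out = -26.3 °C

No heat crosses the boundary, so H_out = H_in.
Σ ṁᵢCp,ᵢTᵢ = 13.2×2.32×-36.8 + 38.4×2.32×0.579 + 78.6×2.32×-37.7 = -7950.1
Σ ṁᵢCp,ᵢ = 13.2×2.32 + 38.4×2.32 + 78.6×2.32 = 302.06
T_out = -7950.1 / 302.06 = -26.319 °C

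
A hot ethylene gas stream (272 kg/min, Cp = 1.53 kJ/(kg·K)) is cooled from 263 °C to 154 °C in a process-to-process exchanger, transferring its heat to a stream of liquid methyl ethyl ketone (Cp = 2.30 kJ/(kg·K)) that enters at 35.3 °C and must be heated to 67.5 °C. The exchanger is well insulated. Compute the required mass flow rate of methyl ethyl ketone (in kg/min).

Heat released by hot stream: Q = 272 × 1.53 × (263 − 154) = 45361 kJ/min
Energy balance on cold side (adiabatic exchanger): Q = ṁ_c·Cp_c·(T_c,out − T_c,in)
ṁ_c = 45361 / [2.30 × (67.5 − 35.3)] = 612.5 kg/min

ṁ_c = 612 kg/min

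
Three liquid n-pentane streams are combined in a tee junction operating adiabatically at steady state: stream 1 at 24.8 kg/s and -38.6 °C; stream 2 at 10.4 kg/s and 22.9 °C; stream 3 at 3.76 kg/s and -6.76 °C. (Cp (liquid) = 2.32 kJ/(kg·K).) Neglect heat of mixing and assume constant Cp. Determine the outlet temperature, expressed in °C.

T_out = -19.1 °C

Adiabatic, steady state ⇒ Σ ṁᵢCp,ᵢ(T_out − Tᵢ) = 0
T_out = Σ ṁᵢCp,ᵢTᵢ / Σ ṁᵢCp,ᵢ
      = -1727.3 / 90.387 = -19.11 °C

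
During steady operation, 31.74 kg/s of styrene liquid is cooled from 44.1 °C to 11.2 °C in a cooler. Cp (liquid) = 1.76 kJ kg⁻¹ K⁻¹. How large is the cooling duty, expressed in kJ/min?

Q = ṁ·Cp·ΔT = 31.74 × 1.76 × (11.2 − 44.1) = -1837.9 kJ/s
Cooling duty = 110270 kJ/min

Q_c = 110000 kJ/min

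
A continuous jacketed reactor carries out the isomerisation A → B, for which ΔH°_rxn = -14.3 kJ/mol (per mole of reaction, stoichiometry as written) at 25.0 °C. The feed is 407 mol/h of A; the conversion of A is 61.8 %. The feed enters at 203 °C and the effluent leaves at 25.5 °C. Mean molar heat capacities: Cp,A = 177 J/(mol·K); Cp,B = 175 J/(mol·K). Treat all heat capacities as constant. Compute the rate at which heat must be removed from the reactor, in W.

Extent of reaction ξ = 0.618 × 407 = 251.53 mol/h
Reaction term: ξ·ΔH°_rxn = 251.53 × -14.3 = -3596.8 kJ/h
Sensible, feed 203→25 °C: -12823 kJ/h
Outlet flows (mol/h): A 155.47, B 251.53
Sensible, products 25→25.5 °C: 35.768 kJ/h
Q = ΔH = -16384 kJ/h = -4.5511 kW
Heat removed = 4551.1 W

Q_out = 4550 W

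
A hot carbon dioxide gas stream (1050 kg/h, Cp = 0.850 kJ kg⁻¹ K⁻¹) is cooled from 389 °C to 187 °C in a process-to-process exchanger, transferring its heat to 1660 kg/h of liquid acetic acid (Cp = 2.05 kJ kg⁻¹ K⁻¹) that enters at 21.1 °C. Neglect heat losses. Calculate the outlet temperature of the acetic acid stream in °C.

Heat released by hot stream: Q = 1050 × 0.850 × (389 − 187) = 180280 kJ/h
Energy balance on cold side (adiabatic exchanger): Q = ṁ_c·Cp_c·(T_c,out − T_c,in)
T_c,out = 21.1 + 180280/(1660 × 2.05) = 74.078 °C

T_c,out = 74.1 °C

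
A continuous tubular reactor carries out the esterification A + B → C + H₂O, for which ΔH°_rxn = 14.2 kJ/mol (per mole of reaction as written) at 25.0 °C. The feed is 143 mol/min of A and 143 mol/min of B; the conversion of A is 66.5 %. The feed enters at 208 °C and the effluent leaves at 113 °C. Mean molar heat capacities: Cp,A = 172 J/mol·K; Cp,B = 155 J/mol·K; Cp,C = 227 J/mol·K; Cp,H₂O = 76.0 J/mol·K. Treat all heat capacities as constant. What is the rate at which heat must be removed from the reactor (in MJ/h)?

Extent of reaction ξ = 0.665 × 143 = 95.095 mol/min
Reaction term: ξ·ΔH°_rxn = 95.095 × 14.2 = 1350.3 kJ/min
Sensible, feed 208→25 °C: -8557.3 kJ/min
Outlet flows (mol/min): A 47.905, B 47.905, C 95.095, H₂O 95.095
Sensible, products 25→113 °C: 3914.1 kJ/min
Q = ΔH = -3292.8 kJ/min = -54.88 kW
Heat removed = 197.57 MJ/h

Q_out = 198 MJ/h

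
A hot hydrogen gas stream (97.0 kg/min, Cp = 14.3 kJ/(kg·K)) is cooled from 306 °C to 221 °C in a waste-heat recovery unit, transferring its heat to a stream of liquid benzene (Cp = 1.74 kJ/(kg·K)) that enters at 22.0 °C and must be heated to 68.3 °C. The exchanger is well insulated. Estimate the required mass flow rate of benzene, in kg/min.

Heat released by hot stream: Q = 97.0 × 14.3 × (306 − 221) = 117900 kJ/min
Energy balance on cold side (adiabatic exchanger): Q = ṁ_c·Cp_c·(T_c,out − T_c,in)
ṁ_c = 117900 / [1.74 × (68.3 − 22.0)] = 1463.5 kg/min

ṁ_c = 1460 kg/min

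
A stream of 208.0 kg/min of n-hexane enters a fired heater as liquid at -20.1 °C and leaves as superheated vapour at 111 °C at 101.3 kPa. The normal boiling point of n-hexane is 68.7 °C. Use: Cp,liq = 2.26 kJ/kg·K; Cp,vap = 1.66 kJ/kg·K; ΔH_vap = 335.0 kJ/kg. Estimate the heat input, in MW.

liquid -20.1→68.7 °C: 200.69 kJ/kg
vaporisation at 68.7 °C: 335 kJ/kg
vapour 68.7→111 °C: 70.218 kJ/kg
Δh = 200.69 + 335 + 70.218 = 605.91 kJ/kg
Q = ṁ·Δh = 208.0 kg/min × 605.91 kJ/kg = 126030 kJ/min
|Q| = 2100.5 kW = 2.1005 MW

Q = 2.10 MW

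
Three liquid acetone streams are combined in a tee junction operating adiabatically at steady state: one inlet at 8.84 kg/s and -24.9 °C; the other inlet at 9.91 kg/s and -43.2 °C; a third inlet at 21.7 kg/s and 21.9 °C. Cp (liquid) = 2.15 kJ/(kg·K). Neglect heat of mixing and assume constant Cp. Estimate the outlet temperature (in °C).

No heat crosses the boundary, so H_out = H_in.
T_out = Σ ṁᵢCp,ᵢTᵢ / Σ ṁᵢCp,ᵢ
      = -371.95 / 86.968 = -4.2768 °C

T_out = -4.28 °C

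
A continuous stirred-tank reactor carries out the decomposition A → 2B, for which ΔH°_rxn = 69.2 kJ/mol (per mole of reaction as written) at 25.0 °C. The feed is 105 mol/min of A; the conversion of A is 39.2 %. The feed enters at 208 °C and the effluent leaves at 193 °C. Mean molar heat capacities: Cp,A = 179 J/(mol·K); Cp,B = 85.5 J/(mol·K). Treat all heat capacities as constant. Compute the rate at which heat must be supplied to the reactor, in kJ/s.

Extent of reaction ξ = 0.392 × 105 = 41.16 mol/min
Reaction term: ξ·ΔH°_rxn = 41.16 × 69.2 = 2848.3 kJ/min
Sensible, feed 208→25 °C: -3439.5 kJ/min
Outlet flows (mol/min): A 63.84, B 82.32
Sensible, products 25→193 °C: 3102.2 kJ/min
Q = ΔH = 2511 kJ/min = 41.85 kW
Heat supplied = 41.85 kJ/s

Q_in = 41.9 kJ/s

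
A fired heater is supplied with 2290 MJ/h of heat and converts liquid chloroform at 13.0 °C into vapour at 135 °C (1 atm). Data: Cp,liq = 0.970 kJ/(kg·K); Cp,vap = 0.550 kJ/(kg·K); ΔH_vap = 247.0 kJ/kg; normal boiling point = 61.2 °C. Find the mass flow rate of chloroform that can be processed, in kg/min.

ṁ = 114 kg/min

Δh = 0.970×(61.2−13.0) + 247.0 + 0.550×(135−61.2) = 334.34 kJ/kg
Q = 2290 MJ/h = 636.11 kJ/s = 38167 kJ/min
ṁ = Q/Δh = 38167 / 334.34 = 114.15 kg/min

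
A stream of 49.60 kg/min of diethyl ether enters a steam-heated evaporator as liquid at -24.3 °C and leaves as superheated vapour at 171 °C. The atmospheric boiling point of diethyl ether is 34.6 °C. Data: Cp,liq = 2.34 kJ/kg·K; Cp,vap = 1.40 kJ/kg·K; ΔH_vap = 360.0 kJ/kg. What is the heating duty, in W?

Q = 569000 W

liquid -24.3→34.6 °C: 137.83 kJ/kg
vaporisation at 34.6 °C: 360 kJ/kg
vapour 34.6→171 °C: 190.96 kJ/kg
Δh = 137.83 + 360 + 190.96 = 688.79 kJ/kg
Q = ṁ·Δh = 49.60 kg/min × 688.79 kJ/kg = 34164 kJ/min
|Q| = 569.4 kW = 569400 W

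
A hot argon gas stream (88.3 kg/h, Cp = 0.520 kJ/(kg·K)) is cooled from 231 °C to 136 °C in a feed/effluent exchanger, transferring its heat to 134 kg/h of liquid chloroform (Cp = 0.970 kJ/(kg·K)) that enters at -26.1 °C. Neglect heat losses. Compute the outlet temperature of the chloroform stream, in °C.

Heat released by hot stream: Q = 88.3 × 0.520 × (231 − 136) = 4362 kJ/h
Energy balance on cold side (adiabatic exchanger): Q = ṁ_c·Cp_c·(T_c,out − T_c,in)
T_c,out = -26.1 + 4362/(134 × 0.970) = 7.4592 °C

T_c,out = 7.46 °C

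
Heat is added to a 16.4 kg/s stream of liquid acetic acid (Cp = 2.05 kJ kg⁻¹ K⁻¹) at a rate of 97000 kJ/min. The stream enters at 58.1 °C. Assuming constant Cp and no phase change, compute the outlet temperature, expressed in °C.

T_out = 106 °C

Q = 97000 kJ/min = 1616.7 kJ/s
ΔT = Q/(ṁ·Cp) = 1616.7/(16.4×2.05) = 48.086 K
T_out = 58.1 + 48.086 = 106.19 °C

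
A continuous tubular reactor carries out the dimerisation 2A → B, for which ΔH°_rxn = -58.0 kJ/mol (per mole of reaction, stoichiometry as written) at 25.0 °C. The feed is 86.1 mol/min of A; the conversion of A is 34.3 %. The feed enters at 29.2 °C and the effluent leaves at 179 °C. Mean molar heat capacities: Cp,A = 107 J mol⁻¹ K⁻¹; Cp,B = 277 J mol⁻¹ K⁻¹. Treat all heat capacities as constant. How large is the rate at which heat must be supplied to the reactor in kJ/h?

Q_in = 40000 kJ/h

Extent of reaction ξ = 0.343 × 86.1 / 2 = 14.766 mol/min
Reaction term: ξ·ΔH°_rxn = 14.766 × -58.0 = -856.44 kJ/min
Sensible, feed 29.2→25 °C: -38.693 kJ/min
Outlet flows (mol/min): A 56.568, B 14.766
Sensible, products 25→179 °C: 1562 kJ/min
Q = ΔH = 666.89 kJ/min = 11.115 kW
Heat supplied = 40013 kJ/h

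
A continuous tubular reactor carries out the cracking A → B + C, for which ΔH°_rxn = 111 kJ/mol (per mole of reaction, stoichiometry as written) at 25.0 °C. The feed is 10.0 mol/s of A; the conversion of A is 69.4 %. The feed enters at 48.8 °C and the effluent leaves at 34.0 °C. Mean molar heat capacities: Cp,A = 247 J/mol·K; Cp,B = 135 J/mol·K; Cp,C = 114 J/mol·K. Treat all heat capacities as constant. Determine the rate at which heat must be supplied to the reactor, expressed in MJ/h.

Extent of reaction ξ = 0.694 × 10.0 = 6.94 mol/s
Reaction term: ξ·ΔH°_rxn = 6.94 × 111 = 770.34 kJ/s
Sensible, feed 48.8→25 °C: -58.786 kJ/s
Outlet flows (mol/s): A 3.06, B 6.94, C 6.94
Sensible, products 25→34.0 °C: 22.355 kJ/s
Q = ΔH = 733.91 kJ/s = 733.91 kW
Heat supplied = 2642.1 MJ/h

Q_in = 2640 MJ/h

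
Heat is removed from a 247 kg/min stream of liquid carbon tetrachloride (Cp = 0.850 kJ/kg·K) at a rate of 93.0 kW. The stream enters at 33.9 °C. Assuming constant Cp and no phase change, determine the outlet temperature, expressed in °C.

Q = 93.0 kW = 5580 kJ/min
ΔT = Q/(ṁ·Cp) = 5580/(247×0.850) = 26.578 K
T_out = 33.9 − 26.578 = 7.3222 °C

T_out = 7.32 °C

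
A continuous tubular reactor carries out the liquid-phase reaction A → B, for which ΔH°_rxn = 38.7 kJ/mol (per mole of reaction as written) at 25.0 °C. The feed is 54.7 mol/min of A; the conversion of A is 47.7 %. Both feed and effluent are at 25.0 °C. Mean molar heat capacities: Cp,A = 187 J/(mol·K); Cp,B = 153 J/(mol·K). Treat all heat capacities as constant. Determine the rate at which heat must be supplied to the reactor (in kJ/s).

Q_in = 16.8 kJ/s

Extent of reaction ξ = 0.477 × 54.7 = 26.092 mol/min
Reaction term: ξ·ΔH°_rxn = 26.092 × 38.7 = 1009.8 kJ/min
Q = ΔH = 1009.8 kJ/min = 16.829 kW
Heat supplied = 16.829 kJ/s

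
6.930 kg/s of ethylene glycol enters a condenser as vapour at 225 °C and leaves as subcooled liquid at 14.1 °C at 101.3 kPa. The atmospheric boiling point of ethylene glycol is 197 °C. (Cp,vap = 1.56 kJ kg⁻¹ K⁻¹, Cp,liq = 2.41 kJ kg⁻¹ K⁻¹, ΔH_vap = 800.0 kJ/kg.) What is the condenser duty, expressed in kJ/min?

Q_c = 534000 kJ/min

vapour 225→197 °C: -43.68 kJ/kg
condensation at 197 °C: -800 kJ/kg
liquid 197→14.1 °C: -440.79 kJ/kg
Δh = -43.68 + -800 + -440.79 = -1284.5 kJ/kg
Q = ṁ·Δh = 6.930 kg/s × -1284.5 kJ/kg = -8901.4 kJ/s
|Q| = 8901.4 kW = 534080 kJ/min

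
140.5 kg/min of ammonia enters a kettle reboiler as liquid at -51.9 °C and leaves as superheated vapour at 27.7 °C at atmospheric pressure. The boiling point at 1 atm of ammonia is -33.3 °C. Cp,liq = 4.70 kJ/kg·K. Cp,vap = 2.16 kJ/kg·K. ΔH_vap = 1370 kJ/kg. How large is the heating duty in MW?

liquid -51.9→-33.3 °C: 87.42 kJ/kg
vaporisation at -33.3 °C: 1370 kJ/kg
vapour -33.3→27.7 °C: 131.76 kJ/kg
Δh = 87.42 + 1370 + 131.76 = 1589.2 kJ/kg
Q = ṁ·Δh = 140.5 kg/min × 1589.2 kJ/kg = 223280 kJ/min
|Q| = 3721.3 kW = 3.7213 MW

Q = 3.72 MW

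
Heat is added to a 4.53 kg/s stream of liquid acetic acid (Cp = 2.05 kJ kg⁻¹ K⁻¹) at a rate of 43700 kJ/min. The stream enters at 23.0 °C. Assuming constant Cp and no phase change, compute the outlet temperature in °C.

Q = 43700 kJ/min = 728.33 kJ/s
ΔT = Q/(ṁ·Cp) = 728.33/(4.53×2.05) = 78.429 K
T_out = 23.0 + 78.429 = 101.43 °C

T_out = 101 °C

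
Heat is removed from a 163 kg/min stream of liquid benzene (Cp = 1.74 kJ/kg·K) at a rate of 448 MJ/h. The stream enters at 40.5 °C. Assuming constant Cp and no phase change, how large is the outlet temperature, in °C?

T_out = 14.2 °C

Q = 448 MJ/h = 7466.7 kJ/min
ΔT = Q/(ṁ·Cp) = 7466.7/(163×1.74) = 26.326 K
T_out = 40.5 − 26.326 = 14.174 °C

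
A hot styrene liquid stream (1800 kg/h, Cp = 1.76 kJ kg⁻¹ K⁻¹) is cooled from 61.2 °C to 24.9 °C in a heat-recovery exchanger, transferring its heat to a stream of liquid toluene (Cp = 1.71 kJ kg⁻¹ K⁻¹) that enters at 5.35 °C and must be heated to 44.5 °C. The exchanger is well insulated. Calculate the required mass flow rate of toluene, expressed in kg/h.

ṁ_c = 1720 kg/h

Heat released by hot stream: Q = 1800 × 1.76 × (61.2 − 24.9) = 115000 kJ/h
Energy balance on cold side (adiabatic exchanger): Q = ṁ_c·Cp_c·(T_c,out − T_c,in)
ṁ_c = 115000 / [1.71 × (44.5 − 5.35)] = 1717.8 kg/h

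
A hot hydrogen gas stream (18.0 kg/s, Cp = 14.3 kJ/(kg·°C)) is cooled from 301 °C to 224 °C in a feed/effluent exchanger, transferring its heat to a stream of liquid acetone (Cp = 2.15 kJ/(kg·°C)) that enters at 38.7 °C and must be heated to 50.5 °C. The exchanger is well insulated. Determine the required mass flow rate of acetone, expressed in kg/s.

ṁ_c = 781 kg/s

Heat released by hot stream: Q = 18.0 × 14.3 × (301 − 224) = 19820 kJ/s
Energy balance on cold side (adiabatic exchanger): Q = ṁ_c·Cp_c·(T_c,out − T_c,in)
ṁ_c = 19820 / [2.15 × (50.5 − 38.7)] = 781.23 kg/s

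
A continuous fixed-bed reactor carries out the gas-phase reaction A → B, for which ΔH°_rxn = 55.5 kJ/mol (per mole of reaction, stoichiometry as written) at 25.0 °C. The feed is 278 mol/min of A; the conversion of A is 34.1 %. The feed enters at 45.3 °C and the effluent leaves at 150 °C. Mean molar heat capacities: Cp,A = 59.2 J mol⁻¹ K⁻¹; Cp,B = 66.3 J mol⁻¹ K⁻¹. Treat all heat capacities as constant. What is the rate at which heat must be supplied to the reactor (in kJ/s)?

Q_in = 118 kJ/s

Extent of reaction ξ = 0.341 × 278 = 94.798 mol/min
Reaction term: ξ·ΔH°_rxn = 94.798 × 55.5 = 5261.3 kJ/min
Sensible, feed 45.3→25 °C: -334.09 kJ/min
Outlet flows (mol/min): A 183.2, B 94.798
Sensible, products 25→150 °C: 2141.3 kJ/min
Q = ΔH = 7068.5 kJ/min = 117.81 kW
Heat supplied = 117.81 kJ/s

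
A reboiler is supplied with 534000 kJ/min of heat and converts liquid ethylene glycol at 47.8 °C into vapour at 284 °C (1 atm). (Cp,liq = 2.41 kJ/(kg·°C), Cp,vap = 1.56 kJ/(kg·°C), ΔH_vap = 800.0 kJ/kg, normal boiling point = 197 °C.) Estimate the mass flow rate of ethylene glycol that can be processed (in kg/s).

Δh = 2.41×(197−47.8) + 800.0 + 1.56×(284−197) = 1295.3 kJ/kg
Q = 534000 kJ/min = 8900 kJ/s = 8900 kJ/s
ṁ = Q/Δh = 8900 / 1295.3 = 6.871 kg/s

ṁ = 6.87 kg/s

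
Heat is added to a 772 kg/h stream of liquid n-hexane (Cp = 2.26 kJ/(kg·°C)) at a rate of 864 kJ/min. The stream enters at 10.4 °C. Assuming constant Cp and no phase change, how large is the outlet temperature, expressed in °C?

Q = 864 kJ/min = 51840 kJ/h
ΔT = Q/(ṁ·Cp) = 51840/(772×2.26) = 29.713 K
T_out = 10.4 + 29.713 = 40.113 °C

T_out = 40.1 °C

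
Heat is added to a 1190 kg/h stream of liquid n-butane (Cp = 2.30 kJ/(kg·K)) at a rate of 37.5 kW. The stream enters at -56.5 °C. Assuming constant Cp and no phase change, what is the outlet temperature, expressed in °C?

T_out = -7.18 °C

Q = 37.5 kW = 135000 kJ/h
ΔT = Q/(ṁ·Cp) = 135000/(1190×2.30) = 49.324 K
T_out = -56.5 + 49.324 = -7.1759 °C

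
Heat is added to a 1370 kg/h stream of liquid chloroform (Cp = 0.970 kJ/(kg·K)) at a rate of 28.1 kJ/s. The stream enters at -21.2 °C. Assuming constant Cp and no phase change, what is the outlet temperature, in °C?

T_out = 54.9 °C

Q = 28.1 kJ/s = 101160 kJ/h
ΔT = Q/(ṁ·Cp) = 101160/(1370×0.970) = 76.123 K
T_out = -21.2 + 76.123 = 54.923 °C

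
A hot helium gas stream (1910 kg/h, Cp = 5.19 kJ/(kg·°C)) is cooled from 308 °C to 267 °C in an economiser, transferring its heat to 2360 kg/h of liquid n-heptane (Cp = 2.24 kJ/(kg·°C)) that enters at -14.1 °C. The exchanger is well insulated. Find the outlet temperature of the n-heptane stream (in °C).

Heat released by hot stream: Q = 1910 × 5.19 × (308 − 267) = 406430 kJ/h
Energy balance on cold side (adiabatic exchanger): Q = ṁ_c·Cp_c·(T_c,out − T_c,in)
T_c,out = -14.1 + 406430/(2360 × 2.24) = 62.782 °C

T_c,out = 62.8 °C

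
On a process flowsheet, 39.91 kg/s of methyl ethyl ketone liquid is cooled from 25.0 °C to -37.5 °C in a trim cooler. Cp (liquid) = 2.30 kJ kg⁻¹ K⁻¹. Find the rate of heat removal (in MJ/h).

Q = ṁ·Cp·ΔT = 39.91 × 2.30 × (-37.5 − 25.0) = -5737.1 kJ/s
Cooling duty = 20653 MJ/h

Q_c = 20700 MJ/h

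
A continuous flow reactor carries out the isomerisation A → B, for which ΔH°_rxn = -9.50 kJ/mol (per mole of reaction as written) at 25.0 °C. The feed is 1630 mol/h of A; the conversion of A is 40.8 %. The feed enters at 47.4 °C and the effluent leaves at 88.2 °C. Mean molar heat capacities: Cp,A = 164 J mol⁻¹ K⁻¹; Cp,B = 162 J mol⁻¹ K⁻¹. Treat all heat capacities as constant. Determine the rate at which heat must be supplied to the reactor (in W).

Extent of reaction ξ = 0.408 × 1630 = 665.04 mol/h
Reaction term: ξ·ΔH°_rxn = 665.04 × -9.50 = -6317.9 kJ/h
Sensible, feed 47.4→25 °C: -5988 kJ/h
Outlet flows (mol/h): A 964.96, B 665.04
Sensible, products 25→88.2 °C: 16811 kJ/h
Q = ΔH = 4504.7 kJ/h = 1.2513 kW
Heat supplied = 1251.3 W

Q_in = 1250 W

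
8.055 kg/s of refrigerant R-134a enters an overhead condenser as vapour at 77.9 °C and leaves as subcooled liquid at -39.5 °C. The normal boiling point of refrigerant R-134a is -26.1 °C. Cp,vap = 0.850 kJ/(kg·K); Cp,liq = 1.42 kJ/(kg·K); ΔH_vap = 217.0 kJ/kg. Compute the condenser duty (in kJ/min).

Q_c = 157000 kJ/min

vapour 77.9→-26.1 °C: -88.4 kJ/kg
condensation at -26.1 °C: -217 kJ/kg
liquid -26.1→-39.5 °C: -19.028 kJ/kg
Δh = -88.4 + -217 + -19.028 = -324.43 kJ/kg
Q = ṁ·Δh = 8.055 kg/s × -324.43 kJ/kg = -2613.3 kJ/s
|Q| = 2613.3 kW = 156800 kJ/min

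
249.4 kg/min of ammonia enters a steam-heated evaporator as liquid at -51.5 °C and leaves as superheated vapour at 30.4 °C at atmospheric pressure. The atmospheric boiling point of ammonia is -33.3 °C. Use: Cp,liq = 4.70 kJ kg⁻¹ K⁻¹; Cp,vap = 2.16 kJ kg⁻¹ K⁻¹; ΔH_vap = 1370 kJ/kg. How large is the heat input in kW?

liquid -51.5→-33.3 °C: 85.54 kJ/kg
vaporisation at -33.3 °C: 1370 kJ/kg
vapour -33.3→30.4 °C: 137.59 kJ/kg
Δh = 85.54 + 1370 + 137.59 = 1593.1 kJ/kg
Q = ṁ·Δh = 249.4 kg/min × 1593.1 kJ/kg = 397330 kJ/min
|Q| = 6622.1 kW

Q = 6620 kW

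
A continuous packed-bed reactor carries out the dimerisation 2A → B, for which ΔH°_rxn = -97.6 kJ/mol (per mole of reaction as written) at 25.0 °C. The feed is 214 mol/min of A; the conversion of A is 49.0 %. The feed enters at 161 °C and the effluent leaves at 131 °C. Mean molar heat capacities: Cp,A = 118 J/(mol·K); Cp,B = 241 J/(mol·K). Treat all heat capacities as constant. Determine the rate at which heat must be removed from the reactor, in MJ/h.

Q_out = 351 MJ/h

Extent of reaction ξ = 0.490 × 214 / 2 = 52.43 mol/min
Reaction term: ξ·ΔH°_rxn = 52.43 × -97.6 = -5117.2 kJ/min
Sensible, feed 161→25 °C: -3434.3 kJ/min
Outlet flows (mol/min): A 109.14, B 52.43
Sensible, products 25→131 °C: 2704.5 kJ/min
Q = ΔH = -5846.9 kJ/min = -97.449 kW
Heat removed = 350.82 MJ/h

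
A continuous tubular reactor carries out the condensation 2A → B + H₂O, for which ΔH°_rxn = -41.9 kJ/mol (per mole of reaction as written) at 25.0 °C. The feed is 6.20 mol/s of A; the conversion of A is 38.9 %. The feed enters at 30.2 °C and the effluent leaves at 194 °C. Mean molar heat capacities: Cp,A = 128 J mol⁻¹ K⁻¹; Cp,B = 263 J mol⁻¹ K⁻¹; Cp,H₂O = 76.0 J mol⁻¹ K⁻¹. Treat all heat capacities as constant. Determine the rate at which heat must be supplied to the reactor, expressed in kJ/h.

Q_in = 347000 kJ/h

Extent of reaction ξ = 0.389 × 6.20 / 2 = 1.2059 mol/s
Reaction term: ξ·ΔH°_rxn = 1.2059 × -41.9 = -50.527 kJ/s
Sensible, feed 30.2→25 °C: -4.1267 kJ/s
Outlet flows (mol/s): A 3.7882, B 1.2059, H₂O 1.2059
Sensible, products 25→194 °C: 151.03 kJ/s
Q = ΔH = 96.38 kJ/s = 96.38 kW
Heat supplied = 346970 kJ/h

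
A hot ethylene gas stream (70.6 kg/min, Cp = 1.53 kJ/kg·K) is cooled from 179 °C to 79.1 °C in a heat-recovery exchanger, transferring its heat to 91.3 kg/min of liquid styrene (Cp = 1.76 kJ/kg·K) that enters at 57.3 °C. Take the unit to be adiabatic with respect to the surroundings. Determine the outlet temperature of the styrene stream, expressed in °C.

Heat released by hot stream: Q = 70.6 × 1.53 × (179 − 79.1) = 10791 kJ/min
Energy balance on cold side (adiabatic exchanger): Q = ṁ_c·Cp_c·(T_c,out − T_c,in)
T_c,out = 57.3 + 10791/(91.3 × 1.76) = 124.45 °C

T_c,out = 124 °C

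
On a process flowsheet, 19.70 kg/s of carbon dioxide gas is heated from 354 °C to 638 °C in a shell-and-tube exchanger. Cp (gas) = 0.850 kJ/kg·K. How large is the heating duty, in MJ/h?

Q = ṁ·Cp·ΔT = 19.70 × 0.850 × (638 − 354) = 4755.6 kJ/s
Heating duty = 17120 MJ/h

Q = 17100 MJ/h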